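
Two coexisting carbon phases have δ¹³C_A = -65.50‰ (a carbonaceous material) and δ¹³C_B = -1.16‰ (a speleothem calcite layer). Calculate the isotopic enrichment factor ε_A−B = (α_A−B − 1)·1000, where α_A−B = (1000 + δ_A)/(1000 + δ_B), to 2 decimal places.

α_A−B = (1000 + -65.50) / (1000 + -1.16) = 934.50 / 998.84 = 0.935585
ε_A−B = (0.935585 − 1) × 1000 = -64.415‰
(The approximation ε ≈ δ_A − δ_B would give -64.34‰.)

-64.41‰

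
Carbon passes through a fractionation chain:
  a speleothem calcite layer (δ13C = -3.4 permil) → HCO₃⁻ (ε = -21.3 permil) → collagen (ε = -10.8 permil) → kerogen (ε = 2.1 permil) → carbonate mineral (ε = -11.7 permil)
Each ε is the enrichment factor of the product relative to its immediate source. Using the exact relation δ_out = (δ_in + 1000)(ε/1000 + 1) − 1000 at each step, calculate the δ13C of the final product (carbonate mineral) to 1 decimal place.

step 1: δ = (-3.40 + 1000)·(-21.3/1000 + 1) − 1000 = -24.63 permil
step 2: δ = (-24.63 + 1000)·(-10.8/1000 + 1) − 1000 = -35.16 permil
step 3: δ = (-35.16 + 1000)·(2.1/1000 + 1) − 1000 = -33.14 permil
step 4: δ = (-33.14 + 1000)·(-11.7/1000 + 1) − 1000 = -44.45 permil

-44.4 permil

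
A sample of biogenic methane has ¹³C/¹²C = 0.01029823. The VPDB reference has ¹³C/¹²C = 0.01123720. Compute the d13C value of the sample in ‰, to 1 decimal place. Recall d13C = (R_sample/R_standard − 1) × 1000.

d13C = (R_sample / R_standard − 1) × 1000
R_sample / R_standard = 0.01029823 / 0.01123720 = 0.916441
d13C = (0.916441 − 1) × 1000 = -83.56‰

-83.6‰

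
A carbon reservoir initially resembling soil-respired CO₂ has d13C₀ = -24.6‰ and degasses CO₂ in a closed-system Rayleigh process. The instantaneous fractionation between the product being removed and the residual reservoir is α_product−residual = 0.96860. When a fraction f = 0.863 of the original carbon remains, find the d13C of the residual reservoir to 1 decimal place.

-20.1‰

Rayleigh residual: δ_res = (δ₀ + 1000)·f^(α−1) − 1000
α − 1 = -0.03140
f^(α−1) = 0.863^(-0.03140) = 1.004637
δ_res = (-24.6 + 1000) × 1.004637 − 1000 = 979.923 − 1000 = -20.08‰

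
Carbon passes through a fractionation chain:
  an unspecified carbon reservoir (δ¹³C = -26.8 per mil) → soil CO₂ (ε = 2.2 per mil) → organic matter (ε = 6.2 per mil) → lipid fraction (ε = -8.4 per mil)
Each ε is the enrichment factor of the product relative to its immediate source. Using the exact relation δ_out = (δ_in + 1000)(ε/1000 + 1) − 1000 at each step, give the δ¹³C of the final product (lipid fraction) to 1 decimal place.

step 1: δ = (-26.80 + 1000)·(2.2/1000 + 1) − 1000 = -24.66 per mil
step 2: δ = (-24.66 + 1000)·(6.2/1000 + 1) − 1000 = -18.61 per mil
step 3: δ = (-18.61 + 1000)·(-8.4/1000 + 1) − 1000 = -26.86 per mil

-26.9 per mil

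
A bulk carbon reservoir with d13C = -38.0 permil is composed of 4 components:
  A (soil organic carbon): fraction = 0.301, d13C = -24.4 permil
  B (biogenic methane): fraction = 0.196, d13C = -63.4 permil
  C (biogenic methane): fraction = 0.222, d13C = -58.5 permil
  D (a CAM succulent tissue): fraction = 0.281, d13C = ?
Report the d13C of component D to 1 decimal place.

-18.7 permil

Isotope mass balance: δ_bulk = Σ fᵢ·δᵢ.
-38.0 = 0.301×(-24.4) + 0.196×(-63.4) + 0.222×(-58.5) + 0.281×δ_D
0.281·δ_D = -38.0 − (-32.758) = -5.242
δ_D = -5.242 / 0.281 = -18.66 permil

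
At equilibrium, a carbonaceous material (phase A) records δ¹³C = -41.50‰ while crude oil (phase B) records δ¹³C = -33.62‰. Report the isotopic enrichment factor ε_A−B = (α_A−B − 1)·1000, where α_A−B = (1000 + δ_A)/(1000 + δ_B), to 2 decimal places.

-8.15‰

α_A−B = (1000 + -41.50) / (1000 + -33.62) = 958.50 / 966.38 = 0.991846
ε_A−B = (0.991846 − 1) × 1000 = -8.154‰
(The approximation ε ≈ δ_A − δ_B would give -7.88‰.)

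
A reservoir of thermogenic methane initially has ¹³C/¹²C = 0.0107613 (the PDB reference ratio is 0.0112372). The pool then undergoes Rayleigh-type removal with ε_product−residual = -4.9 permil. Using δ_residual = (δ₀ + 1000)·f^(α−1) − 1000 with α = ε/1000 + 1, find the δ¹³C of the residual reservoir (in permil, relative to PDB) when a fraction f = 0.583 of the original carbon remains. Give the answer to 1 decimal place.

-39.8 permil

δ₀ = (0.0107613/0.0112372 − 1)×1000 = (0.957650 − 1)×1000 = -42.350 permil
α − 1 = ε/1000 = -0.0049
f^(α−1) = 0.583^(-0.0049) = 1.002647
δ_res = (-42.350 + 1000) × 1.002647 − 1000 = 960.185 − 1000 = -39.82 permil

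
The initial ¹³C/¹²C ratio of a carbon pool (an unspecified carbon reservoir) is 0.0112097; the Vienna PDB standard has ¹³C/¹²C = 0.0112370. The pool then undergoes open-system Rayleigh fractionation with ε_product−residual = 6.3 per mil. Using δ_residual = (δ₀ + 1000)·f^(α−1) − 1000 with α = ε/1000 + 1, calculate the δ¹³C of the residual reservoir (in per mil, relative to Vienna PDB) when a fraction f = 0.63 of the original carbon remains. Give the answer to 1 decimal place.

δ₀ = (0.0112097/0.0112370 − 1)×1000 = (0.997571 − 1)×1000 = -2.429 per mil
α − 1 = ε/1000 = 0.0063
f^(α−1) = 0.63^(0.0063) = 0.997093
δ_res = (-2.429 + 1000) × 0.997093 − 1000 = 994.671 − 1000 = -5.33 per mil

-5.3 per mil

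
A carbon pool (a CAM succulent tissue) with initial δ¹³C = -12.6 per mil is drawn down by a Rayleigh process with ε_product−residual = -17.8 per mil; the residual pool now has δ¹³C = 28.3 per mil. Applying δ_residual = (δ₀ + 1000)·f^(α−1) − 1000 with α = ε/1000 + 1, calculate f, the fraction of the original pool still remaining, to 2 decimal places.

0.10

α − 1 = ε/1000 = -0.0178
(δ_res + 1000)/(δ₀ + 1000) = (28.3 + 1000)/(-12.6 + 1000) = 1028.3/987.4 = 1.041422
f = 1.041422^(1/-0.0178) = exp(ln(1.041422)/-0.0178) = exp(0.04059/-0.0178)
f = exp(-2.2802) = 0.1023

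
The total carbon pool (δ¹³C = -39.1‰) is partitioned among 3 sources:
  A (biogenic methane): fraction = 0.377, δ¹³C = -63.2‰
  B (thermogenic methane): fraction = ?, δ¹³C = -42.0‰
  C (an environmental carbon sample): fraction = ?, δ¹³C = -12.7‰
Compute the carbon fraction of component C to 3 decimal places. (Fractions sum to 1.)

Let f_C and f_B be the unknown fractions; fractions sum to 1 so f_C + f_B = 0.623.
Mass balance: Σ fᵢ·δᵢ = δ_bulk ⇒ f_C·(-12.7) + f_B·(-42.0) = -39.1 − (-23.826) = -15.274
Substitute f_B = 0.623 − f_C:
f_C·(-12.7 − -42.0) = -15.274 − 0.623×(-42.0) = 10.892
f_C = 10.892 / 29.3 = 0.3718

0.372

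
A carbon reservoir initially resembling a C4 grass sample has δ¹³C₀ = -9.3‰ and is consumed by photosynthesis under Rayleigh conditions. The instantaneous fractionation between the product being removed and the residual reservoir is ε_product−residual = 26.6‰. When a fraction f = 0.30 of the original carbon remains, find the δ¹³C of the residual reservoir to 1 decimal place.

Rayleigh residual: δ_res = (δ₀ + 1000)·f^(α−1) − 1000
α = ε/1000 + 1 = 1.02660, so α − 1 = 0.02660
f^(α−1) = 0.30^(0.02660) = 0.968482
δ_res = (-9.3 + 1000) × 0.968482 − 1000 = 959.475 − 1000 = -40.53‰

-40.5‰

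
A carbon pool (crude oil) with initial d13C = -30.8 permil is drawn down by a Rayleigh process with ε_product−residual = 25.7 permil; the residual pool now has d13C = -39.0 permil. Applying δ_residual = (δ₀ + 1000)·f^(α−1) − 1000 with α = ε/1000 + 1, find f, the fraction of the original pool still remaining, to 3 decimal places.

α − 1 = ε/1000 = 0.0257
(δ_res + 1000)/(δ₀ + 1000) = (-39.0 + 1000)/(-30.8 + 1000) = 961.0/969.2 = 0.991539
f = 0.991539^(1/0.0257) = exp(ln(0.991539)/0.0257) = exp(-0.00850/0.0257)
f = exp(-0.3306) = 0.7185

0.718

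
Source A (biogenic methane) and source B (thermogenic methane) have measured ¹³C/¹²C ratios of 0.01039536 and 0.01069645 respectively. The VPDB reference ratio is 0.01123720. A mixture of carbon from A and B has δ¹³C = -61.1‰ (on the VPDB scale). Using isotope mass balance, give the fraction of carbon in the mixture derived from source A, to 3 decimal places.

δ_A = (0.01039536/0.01123720 − 1)×1000 = (0.925085 − 1)×1000 = -74.915‰
δ_B = (0.01069645/0.01123720 − 1)×1000 = (0.951879 − 1)×1000 = -48.121‰
f_A = (δ_mix − δ_B)/(δ_A − δ_B) = (-61.1 − (-48.121))/(-74.915 − (-48.121))
f_A = -12.979 / -26.794 = 0.4844

0.484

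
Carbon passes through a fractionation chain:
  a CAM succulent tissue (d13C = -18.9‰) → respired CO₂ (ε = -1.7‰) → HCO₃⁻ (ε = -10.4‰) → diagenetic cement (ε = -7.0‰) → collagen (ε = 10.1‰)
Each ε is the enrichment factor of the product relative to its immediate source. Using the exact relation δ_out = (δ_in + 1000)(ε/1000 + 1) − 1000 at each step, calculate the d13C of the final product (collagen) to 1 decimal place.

step 1: δ = (-18.90 + 1000)·(-1.7/1000 + 1) − 1000 = -20.57‰
step 2: δ = (-20.57 + 1000)·(-10.4/1000 + 1) − 1000 = -30.75‰
step 3: δ = (-30.75 + 1000)·(-7.0/1000 + 1) − 1000 = -37.54‰
step 4: δ = (-37.54 + 1000)·(10.1/1000 + 1) − 1000 = -27.82‰

-27.8‰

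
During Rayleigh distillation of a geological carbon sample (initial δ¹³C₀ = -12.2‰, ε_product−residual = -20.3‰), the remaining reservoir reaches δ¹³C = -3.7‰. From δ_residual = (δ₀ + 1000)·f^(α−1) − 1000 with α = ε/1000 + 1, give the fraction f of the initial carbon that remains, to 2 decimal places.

α − 1 = ε/1000 = -0.0203
(δ_res + 1000)/(δ₀ + 1000) = (-3.7 + 1000)/(-12.2 + 1000) = 996.3/987.8 = 1.008605
f = 1.008605^(1/-0.0203) = exp(ln(1.008605)/-0.0203) = exp(0.00857/-0.0203)
f = exp(-0.4221) = 0.6557

0.66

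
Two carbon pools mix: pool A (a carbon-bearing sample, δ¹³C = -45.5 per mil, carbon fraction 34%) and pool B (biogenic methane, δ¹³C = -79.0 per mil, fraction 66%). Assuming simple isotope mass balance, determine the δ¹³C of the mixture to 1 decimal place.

δ_mix = f_A·δ_A + f_B·δ_B
δ_mix = 0.34 × (-45.5) + 0.66 × (-79.0)
δ_mix = -15.47 + -52.14 = -67.61 per mil

-67.6 per mil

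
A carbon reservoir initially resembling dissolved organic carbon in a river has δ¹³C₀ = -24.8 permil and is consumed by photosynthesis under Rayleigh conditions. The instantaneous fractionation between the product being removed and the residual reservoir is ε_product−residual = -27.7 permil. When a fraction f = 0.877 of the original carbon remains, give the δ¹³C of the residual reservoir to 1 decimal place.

Rayleigh residual: δ_res = (δ₀ + 1000)·f^(α−1) − 1000
α = ε/1000 + 1 = 0.97230, so α − 1 = -0.02770
f^(α−1) = 0.877^(-0.02770) = 1.003642
δ_res = (-24.8 + 1000) × 1.003642 − 1000 = 978.752 − 1000 = -21.25 permil

-21.2 permil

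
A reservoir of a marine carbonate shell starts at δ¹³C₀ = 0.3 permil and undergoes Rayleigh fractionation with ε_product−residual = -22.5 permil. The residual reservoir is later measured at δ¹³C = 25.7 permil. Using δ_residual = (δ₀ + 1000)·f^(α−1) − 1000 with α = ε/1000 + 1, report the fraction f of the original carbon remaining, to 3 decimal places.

0.328

α − 1 = ε/1000 = -0.0225
(δ_res + 1000)/(δ₀ + 1000) = (25.7 + 1000)/(0.3 + 1000) = 1025.7/1000.3 = 1.025392
f = 1.025392^(1/-0.0225) = exp(ln(1.025392)/-0.0225) = exp(0.02508/-0.0225)
f = exp(-1.1145) = 0.3281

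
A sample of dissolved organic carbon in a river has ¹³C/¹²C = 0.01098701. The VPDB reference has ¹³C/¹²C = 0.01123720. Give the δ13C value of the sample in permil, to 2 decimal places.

δ13C = (R_sample / R_standard − 1) × 1000
R_sample / R_standard = 0.01098701 / 0.01123720 = 0.977736
δ13C = (0.977736 − 1) × 1000 = -22.264 permil

-22.26 permil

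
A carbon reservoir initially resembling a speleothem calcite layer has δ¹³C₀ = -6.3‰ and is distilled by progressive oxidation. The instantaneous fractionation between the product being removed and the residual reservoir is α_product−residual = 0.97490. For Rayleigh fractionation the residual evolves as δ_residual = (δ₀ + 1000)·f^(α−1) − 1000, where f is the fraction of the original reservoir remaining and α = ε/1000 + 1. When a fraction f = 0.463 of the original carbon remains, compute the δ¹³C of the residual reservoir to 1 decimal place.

Rayleigh residual: δ_res = (δ₀ + 1000)·f^(α−1) − 1000
α − 1 = -0.02510
f^(α−1) = 0.463^(-0.02510) = 1.019516
δ_res = (-6.3 + 1000) × 1.019516 − 1000 = 1013.093 − 1000 = 13.09‰

13.1‰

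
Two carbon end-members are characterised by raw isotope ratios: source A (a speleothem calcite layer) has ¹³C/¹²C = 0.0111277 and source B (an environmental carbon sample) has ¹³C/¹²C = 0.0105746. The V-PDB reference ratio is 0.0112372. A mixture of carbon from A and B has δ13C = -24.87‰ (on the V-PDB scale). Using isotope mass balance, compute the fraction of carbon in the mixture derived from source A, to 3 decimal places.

0.693

δ_A = (0.0111277/0.0112372 − 1)×1000 = (0.990256 − 1)×1000 = -9.744‰
δ_B = (0.0105746/0.0112372 − 1)×1000 = (0.941035 − 1)×1000 = -58.965‰
f_A = (δ_mix − δ_B)/(δ_A − δ_B) = (-24.87 − (-58.965))/(-9.744 − (-58.965))
f_A = 34.095 / 49.220 = 0.6927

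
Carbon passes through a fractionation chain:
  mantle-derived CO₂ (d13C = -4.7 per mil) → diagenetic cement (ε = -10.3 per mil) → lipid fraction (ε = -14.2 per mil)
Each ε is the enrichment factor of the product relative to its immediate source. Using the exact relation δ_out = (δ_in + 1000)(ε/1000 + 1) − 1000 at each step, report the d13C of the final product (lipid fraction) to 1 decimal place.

step 1: δ = (-4.70 + 1000)·(-10.3/1000 + 1) − 1000 = -14.95 per mil
step 2: δ = (-14.95 + 1000)·(-14.2/1000 + 1) − 1000 = -28.94 per mil

-28.9 per mil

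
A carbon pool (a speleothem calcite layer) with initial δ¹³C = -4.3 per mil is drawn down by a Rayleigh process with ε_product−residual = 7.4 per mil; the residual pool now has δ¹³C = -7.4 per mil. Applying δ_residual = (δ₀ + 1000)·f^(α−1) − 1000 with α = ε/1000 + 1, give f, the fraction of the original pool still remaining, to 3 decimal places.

0.656

α − 1 = ε/1000 = 0.0074
(δ_res + 1000)/(δ₀ + 1000) = (-7.4 + 1000)/(-4.3 + 1000) = 992.6/995.7 = 0.996887
f = 0.996887^(1/0.0074) = exp(ln(0.996887)/0.0074) = exp(-0.00312/0.0074)
f = exp(-0.4214) = 0.6561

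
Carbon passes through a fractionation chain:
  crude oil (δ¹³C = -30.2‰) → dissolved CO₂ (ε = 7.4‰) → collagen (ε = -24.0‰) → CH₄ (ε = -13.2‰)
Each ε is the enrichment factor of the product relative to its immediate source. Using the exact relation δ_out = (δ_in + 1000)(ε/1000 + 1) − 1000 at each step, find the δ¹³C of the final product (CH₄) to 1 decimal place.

-59.1‰

step 1: δ = (-30.20 + 1000)·(7.4/1000 + 1) − 1000 = -23.02‰
step 2: δ = (-23.02 + 1000)·(-24.0/1000 + 1) − 1000 = -46.47‰
step 3: δ = (-46.47 + 1000)·(-13.2/1000 + 1) − 1000 = -59.06‰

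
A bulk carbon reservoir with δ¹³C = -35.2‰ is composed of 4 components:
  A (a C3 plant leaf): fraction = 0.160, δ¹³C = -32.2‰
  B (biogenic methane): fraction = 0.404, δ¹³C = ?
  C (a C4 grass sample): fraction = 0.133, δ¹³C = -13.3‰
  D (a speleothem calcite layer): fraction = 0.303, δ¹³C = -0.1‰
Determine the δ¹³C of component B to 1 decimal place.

Isotope mass balance: δ_bulk = Σ fᵢ·δᵢ.
-35.2 = 0.160×(-32.2) + 0.404×δ_B + 0.133×(-13.3) + 0.303×(-0.1)
0.404·δ_B = -35.2 − (-6.951) = -28.249
δ_B = -28.249 / 0.404 = -69.92‰

-69.9‰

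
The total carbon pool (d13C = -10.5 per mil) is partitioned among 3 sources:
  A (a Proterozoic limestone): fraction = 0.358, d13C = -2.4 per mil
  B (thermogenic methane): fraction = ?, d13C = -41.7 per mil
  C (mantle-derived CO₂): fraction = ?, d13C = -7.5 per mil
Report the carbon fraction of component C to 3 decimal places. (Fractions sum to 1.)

Let f_C and f_B be the unknown fractions; fractions sum to 1 so f_C + f_B = 0.642.
Mass balance: Σ fᵢ·δᵢ = δ_bulk ⇒ f_C·(-7.5) + f_B·(-41.7) = -10.5 − (-0.859) = -9.641
Substitute f_B = 0.642 − f_C:
f_C·(-7.5 − -41.7) = -9.641 − 0.642×(-41.7) = 17.131
f_C = 17.131 / 34.2 = 0.5009

0.501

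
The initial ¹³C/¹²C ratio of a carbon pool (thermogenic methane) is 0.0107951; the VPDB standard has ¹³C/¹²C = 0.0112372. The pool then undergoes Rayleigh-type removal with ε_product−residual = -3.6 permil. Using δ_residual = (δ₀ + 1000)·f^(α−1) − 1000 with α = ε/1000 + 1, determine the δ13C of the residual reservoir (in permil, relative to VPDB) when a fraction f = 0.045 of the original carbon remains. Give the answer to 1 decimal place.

δ₀ = (0.0107951/0.0112372 − 1)×1000 = (0.960657 − 1)×1000 = -39.343 permil
α − 1 = ε/1000 = -0.0036
f^(α−1) = 0.045^(-0.0036) = 1.011226
δ_res = (-39.343 + 1000) × 1.011226 − 1000 = 971.442 − 1000 = -28.56 permil

-28.6 permil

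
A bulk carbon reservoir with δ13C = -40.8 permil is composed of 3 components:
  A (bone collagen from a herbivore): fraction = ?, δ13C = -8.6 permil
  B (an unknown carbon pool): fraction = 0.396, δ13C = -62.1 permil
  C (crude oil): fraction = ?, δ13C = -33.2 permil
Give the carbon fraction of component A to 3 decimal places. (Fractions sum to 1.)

Let f_A and f_C be the unknown fractions; fractions sum to 1 so f_A + f_C = 0.604.
Mass balance: Σ fᵢ·δᵢ = δ_bulk ⇒ f_A·(-8.6) + f_C·(-33.2) = -40.8 − (-24.592) = -16.208
Substitute f_C = 0.604 − f_A:
f_A·(-8.6 − -33.2) = -16.208 − 0.604×(-33.2) = 3.844
f_A = 3.844 / 24.6 = 0.1563

0.156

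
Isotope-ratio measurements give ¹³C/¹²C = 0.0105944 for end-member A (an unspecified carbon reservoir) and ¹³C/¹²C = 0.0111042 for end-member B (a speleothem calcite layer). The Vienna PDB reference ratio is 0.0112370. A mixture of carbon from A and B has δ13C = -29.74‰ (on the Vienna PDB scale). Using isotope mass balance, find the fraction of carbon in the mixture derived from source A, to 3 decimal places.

0.395

δ_A = (0.0105944/0.0112370 − 1)×1000 = (0.942814 − 1)×1000 = -57.186‰
δ_B = (0.0111042/0.0112370 − 1)×1000 = (0.988182 − 1)×1000 = -11.818‰
f_A = (δ_mix − δ_B)/(δ_A − δ_B) = (-29.74 − (-11.818))/(-57.186 − (-11.818))
f_A = -17.922 / -45.368 = 0.3950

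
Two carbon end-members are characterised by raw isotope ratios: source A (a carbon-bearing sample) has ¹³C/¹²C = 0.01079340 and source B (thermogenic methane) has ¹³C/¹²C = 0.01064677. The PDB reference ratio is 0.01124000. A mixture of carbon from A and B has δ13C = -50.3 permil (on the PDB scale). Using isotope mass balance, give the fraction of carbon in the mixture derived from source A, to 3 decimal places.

δ_A = (0.01079340/0.01124000 − 1)×1000 = (0.960267 − 1)×1000 = -39.733 permil
δ_B = (0.01064677/0.01124000 − 1)×1000 = (0.947222 − 1)×1000 = -52.778 permil
f_A = (δ_mix − δ_B)/(δ_A − δ_B) = (-50.3 − (-52.778))/(-39.733 − (-52.778))
f_A = 2.478 / 13.045 = 0.1900

0.190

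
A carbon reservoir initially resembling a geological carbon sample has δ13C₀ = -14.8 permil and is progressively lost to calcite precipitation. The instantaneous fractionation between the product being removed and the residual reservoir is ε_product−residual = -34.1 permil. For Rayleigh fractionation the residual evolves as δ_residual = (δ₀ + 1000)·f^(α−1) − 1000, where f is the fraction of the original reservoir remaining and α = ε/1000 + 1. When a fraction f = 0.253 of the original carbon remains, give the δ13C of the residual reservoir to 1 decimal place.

32.5 permil

Rayleigh residual: δ_res = (δ₀ + 1000)·f^(α−1) − 1000
α = ε/1000 + 1 = 0.96590, so α − 1 = -0.03410
f^(α−1) = 0.253^(-0.03410) = 1.047981
δ_res = (-14.8 + 1000) × 1.047981 − 1000 = 1032.471 − 1000 = 32.47 permil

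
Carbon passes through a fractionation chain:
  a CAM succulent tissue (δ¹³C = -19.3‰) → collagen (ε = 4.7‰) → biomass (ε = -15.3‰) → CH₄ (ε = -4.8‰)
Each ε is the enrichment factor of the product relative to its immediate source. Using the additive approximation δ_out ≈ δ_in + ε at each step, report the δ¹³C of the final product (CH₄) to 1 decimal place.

-34.7‰

step 1: δ ≈ -19.3 + (4.7) = -14.6‰
step 2: δ ≈ -14.6 + (-15.3) = -29.9‰
step 3: δ ≈ -29.9 + (-4.8) = -34.7‰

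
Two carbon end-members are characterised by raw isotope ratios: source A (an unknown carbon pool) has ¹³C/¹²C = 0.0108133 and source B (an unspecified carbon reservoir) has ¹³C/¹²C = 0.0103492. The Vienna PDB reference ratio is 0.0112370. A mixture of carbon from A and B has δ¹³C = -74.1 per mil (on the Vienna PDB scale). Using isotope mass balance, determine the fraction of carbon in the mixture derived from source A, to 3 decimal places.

δ_A = (0.0108133/0.0112370 − 1)×1000 = (0.962294 − 1)×1000 = -37.706 per mil
δ_B = (0.0103492/0.0112370 − 1)×1000 = (0.920993 − 1)×1000 = -79.007 per mil
f_A = (δ_mix − δ_B)/(δ_A − δ_B) = (-74.1 − (-79.007))/(-37.706 − (-79.007))
f_A = 4.907 / 41.301 = 0.1188

0.119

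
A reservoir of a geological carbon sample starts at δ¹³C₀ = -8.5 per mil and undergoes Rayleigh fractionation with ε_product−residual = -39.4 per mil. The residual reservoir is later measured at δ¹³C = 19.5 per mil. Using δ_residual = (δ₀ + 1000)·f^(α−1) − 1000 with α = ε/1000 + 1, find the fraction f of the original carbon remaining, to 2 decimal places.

0.49

α − 1 = ε/1000 = -0.0394
(δ_res + 1000)/(δ₀ + 1000) = (19.5 + 1000)/(-8.5 + 1000) = 1019.5/991.5 = 1.028240
f = 1.028240^(1/-0.0394) = exp(ln(1.028240)/-0.0394) = exp(0.02785/-0.0394)
f = exp(-0.7068) = 0.4932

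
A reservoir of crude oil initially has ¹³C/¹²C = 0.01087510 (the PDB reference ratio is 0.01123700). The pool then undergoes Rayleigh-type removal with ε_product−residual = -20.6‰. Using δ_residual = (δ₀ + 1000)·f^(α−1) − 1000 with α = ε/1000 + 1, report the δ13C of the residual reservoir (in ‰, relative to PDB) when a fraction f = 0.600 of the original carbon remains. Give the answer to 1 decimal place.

δ₀ = (0.01087510/0.01123700 − 1)×1000 = (0.967794 − 1)×1000 = -32.206‰
α − 1 = ε/1000 = -0.0206
f^(α−1) = 0.600^(-0.0206) = 1.010579
δ_res = (-32.206 + 1000) × 1.010579 − 1000 = 978.032 − 1000 = -21.97‰

-22.0‰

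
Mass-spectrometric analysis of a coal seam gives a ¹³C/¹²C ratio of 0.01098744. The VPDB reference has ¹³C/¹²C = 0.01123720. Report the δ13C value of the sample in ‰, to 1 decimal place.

δ13C = (R_sample / R_standard − 1) × 1000
R_sample / R_standard = 0.01098744 / 0.01123720 = 0.977774
δ13C = (0.977774 − 1) × 1000 = -22.23‰

-22.2‰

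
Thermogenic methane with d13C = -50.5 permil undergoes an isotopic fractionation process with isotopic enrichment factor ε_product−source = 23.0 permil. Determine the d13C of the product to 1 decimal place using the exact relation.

To first order, δ_product ≈ δ_source + ε = -27.5 permil.
Exactly, δ_product = (δ_source + 1000)·(ε/1000 + 1) − 1000.
δ_product = (-50.5 + 1000) × (23.0/1000 + 1) − 1000
δ_product = -28.66 permil

-28.7 permil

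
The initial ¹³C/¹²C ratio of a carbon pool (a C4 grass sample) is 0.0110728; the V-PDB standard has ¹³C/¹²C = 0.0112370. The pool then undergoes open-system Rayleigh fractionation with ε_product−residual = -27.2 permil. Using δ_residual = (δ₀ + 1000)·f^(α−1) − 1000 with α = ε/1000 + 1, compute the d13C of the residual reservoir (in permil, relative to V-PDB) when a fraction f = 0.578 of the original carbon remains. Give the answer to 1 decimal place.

0.2 permil

δ₀ = (0.0110728/0.0112370 − 1)×1000 = (0.985388 − 1)×1000 = -14.612 permil
α − 1 = ε/1000 = -0.0272
f^(α−1) = 0.578^(-0.0272) = 1.015022
δ_res = (-14.612 + 1000) × 1.015022 − 1000 = 1000.190 − 1000 = 0.19 permil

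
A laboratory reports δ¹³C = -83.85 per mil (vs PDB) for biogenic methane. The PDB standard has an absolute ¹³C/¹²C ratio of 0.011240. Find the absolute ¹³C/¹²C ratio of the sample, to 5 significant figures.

R_sample = R_standard × (δ¹³C/1000 + 1)
R_sample = 0.011240 × (-83.85/1000 + 1) = 0.011240 × 0.916150
R_sample = 0.0102975

0.010298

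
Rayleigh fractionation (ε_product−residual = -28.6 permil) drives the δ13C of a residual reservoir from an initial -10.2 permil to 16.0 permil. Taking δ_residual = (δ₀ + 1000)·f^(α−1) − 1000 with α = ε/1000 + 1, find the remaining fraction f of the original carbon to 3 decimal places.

α − 1 = ε/1000 = -0.0286
(δ_res + 1000)/(δ₀ + 1000) = (16.0 + 1000)/(-10.2 + 1000) = 1016.0/989.8 = 1.026470
f = 1.026470^(1/-0.0286) = exp(ln(1.026470)/-0.0286) = exp(0.02613/-0.0286)
f = exp(-0.9135) = 0.4011

0.401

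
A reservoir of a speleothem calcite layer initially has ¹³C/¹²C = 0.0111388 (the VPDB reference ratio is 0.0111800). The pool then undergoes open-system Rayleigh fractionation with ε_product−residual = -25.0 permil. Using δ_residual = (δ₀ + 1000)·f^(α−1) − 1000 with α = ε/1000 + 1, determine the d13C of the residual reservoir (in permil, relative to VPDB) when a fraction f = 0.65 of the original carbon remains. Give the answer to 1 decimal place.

7.1 permil

δ₀ = (0.0111388/0.0111800 − 1)×1000 = (0.996315 − 1)×1000 = -3.685 permil
α − 1 = ε/1000 = -0.0250
f^(α−1) = 0.65^(-0.0250) = 1.010828
δ_res = (-3.685 + 1000) × 1.010828 − 1000 = 1007.103 − 1000 = 7.10 permil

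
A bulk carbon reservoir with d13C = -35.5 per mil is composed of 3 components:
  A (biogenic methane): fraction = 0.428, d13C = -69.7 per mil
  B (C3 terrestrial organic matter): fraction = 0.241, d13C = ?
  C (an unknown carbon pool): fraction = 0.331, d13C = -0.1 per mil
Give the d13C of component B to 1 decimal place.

-23.4 per mil

Isotope mass balance: δ_bulk = Σ fᵢ·δᵢ.
-35.5 = 0.428×(-69.7) + 0.241×δ_B + 0.331×(-0.1)
0.241·δ_B = -35.5 − (-29.865) = -5.635
δ_B = -5.635 / 0.241 = -23.38 per mil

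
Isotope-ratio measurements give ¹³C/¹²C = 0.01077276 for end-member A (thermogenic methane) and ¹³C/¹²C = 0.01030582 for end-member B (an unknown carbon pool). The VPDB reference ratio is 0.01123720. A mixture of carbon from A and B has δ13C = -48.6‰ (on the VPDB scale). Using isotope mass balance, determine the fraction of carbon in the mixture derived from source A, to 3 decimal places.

0.825

δ_A = (0.01077276/0.01123720 − 1)×1000 = (0.958669 − 1)×1000 = -41.331‰
δ_B = (0.01030582/0.01123720 − 1)×1000 = (0.917116 − 1)×1000 = -82.884‰
f_A = (δ_mix − δ_B)/(δ_A − δ_B) = (-48.6 − (-82.884))/(-41.331 − (-82.884))
f_A = 34.284 / 41.553 = 0.8251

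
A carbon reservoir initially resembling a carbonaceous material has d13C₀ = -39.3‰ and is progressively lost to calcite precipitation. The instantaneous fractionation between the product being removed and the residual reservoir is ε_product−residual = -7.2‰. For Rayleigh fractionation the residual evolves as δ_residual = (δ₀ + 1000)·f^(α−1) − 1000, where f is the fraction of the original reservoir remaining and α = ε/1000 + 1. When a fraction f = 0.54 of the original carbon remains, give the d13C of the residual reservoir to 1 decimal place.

-35.0‰

Rayleigh residual: δ_res = (δ₀ + 1000)·f^(α−1) − 1000
α = ε/1000 + 1 = 0.99280, so α − 1 = -0.00720
f^(α−1) = 0.54^(-0.00720) = 1.004446
δ_res = (-39.3 + 1000) × 1.004446 − 1000 = 964.972 − 1000 = -35.03‰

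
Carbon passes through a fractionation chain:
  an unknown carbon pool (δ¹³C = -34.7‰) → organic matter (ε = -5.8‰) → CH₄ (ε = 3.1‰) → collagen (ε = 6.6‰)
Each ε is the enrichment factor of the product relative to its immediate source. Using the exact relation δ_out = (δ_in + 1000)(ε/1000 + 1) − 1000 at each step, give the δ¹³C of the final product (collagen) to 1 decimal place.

step 1: δ = (-34.70 + 1000)·(-5.8/1000 + 1) − 1000 = -40.30‰
step 2: δ = (-40.30 + 1000)·(3.1/1000 + 1) − 1000 = -37.32‰
step 3: δ = (-37.32 + 1000)·(6.6/1000 + 1) − 1000 = -30.97‰

-31.0‰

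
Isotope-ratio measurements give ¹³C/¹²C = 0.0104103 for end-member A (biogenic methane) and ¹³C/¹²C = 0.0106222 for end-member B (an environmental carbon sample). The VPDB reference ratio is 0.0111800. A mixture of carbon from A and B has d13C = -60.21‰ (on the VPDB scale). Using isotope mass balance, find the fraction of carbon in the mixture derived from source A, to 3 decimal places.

δ_A = (0.0104103/0.0111800 − 1)×1000 = (0.931154 − 1)×1000 = -68.846‰
δ_B = (0.0106222/0.0111800 − 1)×1000 = (0.950107 − 1)×1000 = -49.893‰
f_A = (δ_mix − δ_B)/(δ_A − δ_B) = (-60.21 − (-49.893))/(-68.846 − (-49.893))
f_A = -10.317 / -18.953 = 0.5444

0.544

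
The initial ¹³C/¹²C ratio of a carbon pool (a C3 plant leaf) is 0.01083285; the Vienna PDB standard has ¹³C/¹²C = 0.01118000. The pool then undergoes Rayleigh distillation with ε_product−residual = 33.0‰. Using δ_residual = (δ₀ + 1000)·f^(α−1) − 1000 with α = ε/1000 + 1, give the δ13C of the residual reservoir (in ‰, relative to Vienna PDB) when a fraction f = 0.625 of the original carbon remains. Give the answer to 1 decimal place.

δ₀ = (0.01083285/0.01118000 − 1)×1000 = (0.968949 − 1)×1000 = -31.051‰
α − 1 = ε/1000 = 0.0330
f^(α−1) = 0.625^(0.0330) = 0.984610
δ_res = (-31.051 + 1000) × 0.984610 − 1000 = 954.036 − 1000 = -45.96‰

-46.0‰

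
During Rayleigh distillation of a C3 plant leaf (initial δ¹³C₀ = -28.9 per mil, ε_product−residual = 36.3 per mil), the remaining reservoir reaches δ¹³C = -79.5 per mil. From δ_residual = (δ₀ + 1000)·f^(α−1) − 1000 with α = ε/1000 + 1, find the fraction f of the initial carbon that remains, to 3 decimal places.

α − 1 = ε/1000 = 0.0363
(δ_res + 1000)/(δ₀ + 1000) = (-79.5 + 1000)/(-28.9 + 1000) = 920.5/971.1 = 0.947894
f = 0.947894^(1/0.0363) = exp(ln(0.947894)/0.0363) = exp(-0.05351/0.0363)
f = exp(-1.4742) = 0.2290

0.229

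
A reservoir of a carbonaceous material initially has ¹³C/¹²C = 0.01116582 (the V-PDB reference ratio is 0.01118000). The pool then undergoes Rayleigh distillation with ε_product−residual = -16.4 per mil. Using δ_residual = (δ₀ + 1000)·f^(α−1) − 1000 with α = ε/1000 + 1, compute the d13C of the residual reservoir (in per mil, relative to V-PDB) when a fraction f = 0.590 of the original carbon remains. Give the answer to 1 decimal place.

δ₀ = (0.01116582/0.01118000 − 1)×1000 = (0.998732 − 1)×1000 = -1.268 per mil
α − 1 = ε/1000 = -0.0164
f^(α−1) = 0.590^(-0.0164) = 1.008691
δ_res = (-1.268 + 1000) × 1.008691 − 1000 = 1007.411 − 1000 = 7.41 per mil

7.4 per mil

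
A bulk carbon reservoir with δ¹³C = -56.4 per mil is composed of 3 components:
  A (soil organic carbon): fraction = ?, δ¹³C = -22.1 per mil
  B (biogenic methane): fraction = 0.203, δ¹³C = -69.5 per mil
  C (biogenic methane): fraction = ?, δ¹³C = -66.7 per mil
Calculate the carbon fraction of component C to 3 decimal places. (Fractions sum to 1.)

Let f_C and f_A be the unknown fractions; fractions sum to 1 so f_C + f_A = 0.797.
Mass balance: Σ fᵢ·δᵢ = δ_bulk ⇒ f_C·(-66.7) + f_A·(-22.1) = -56.4 − (-14.109) = -42.291
Substitute f_A = 0.797 − f_C:
f_C·(-66.7 − -22.1) = -42.291 − 0.797×(-22.1) = -24.678
f_C = -24.678 / -44.6 = 0.5533

0.553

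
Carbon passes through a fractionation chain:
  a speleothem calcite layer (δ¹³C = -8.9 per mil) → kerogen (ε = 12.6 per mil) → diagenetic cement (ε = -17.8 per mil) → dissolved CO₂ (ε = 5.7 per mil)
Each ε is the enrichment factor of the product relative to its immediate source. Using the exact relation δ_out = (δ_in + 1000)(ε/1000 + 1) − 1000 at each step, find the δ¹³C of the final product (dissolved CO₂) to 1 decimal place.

step 1: δ = (-8.90 + 1000)·(12.6/1000 + 1) − 1000 = 3.59 per mil
step 2: δ = (3.59 + 1000)·(-17.8/1000 + 1) − 1000 = -14.28 per mil
step 3: δ = (-14.28 + 1000)·(5.7/1000 + 1) − 1000 = -8.66 per mil

-8.7 per mil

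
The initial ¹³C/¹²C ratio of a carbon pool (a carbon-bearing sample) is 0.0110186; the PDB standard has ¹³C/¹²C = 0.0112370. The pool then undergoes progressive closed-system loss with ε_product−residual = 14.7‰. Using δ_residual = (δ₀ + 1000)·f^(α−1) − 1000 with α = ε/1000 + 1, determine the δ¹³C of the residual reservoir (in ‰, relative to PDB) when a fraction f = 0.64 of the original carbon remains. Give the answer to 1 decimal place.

-25.8‰

δ₀ = (0.0110186/0.0112370 − 1)×1000 = (0.980564 − 1)×1000 = -19.436‰
α − 1 = ε/1000 = 0.0147
f^(α−1) = 0.64^(0.0147) = 0.993461
δ_res = (-19.436 + 1000) × 0.993461 − 1000 = 974.152 − 1000 = -25.85‰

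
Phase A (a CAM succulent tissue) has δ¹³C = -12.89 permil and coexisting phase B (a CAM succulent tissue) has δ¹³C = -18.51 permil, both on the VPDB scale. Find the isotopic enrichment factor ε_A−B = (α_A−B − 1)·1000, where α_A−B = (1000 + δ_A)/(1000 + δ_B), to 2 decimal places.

α_A−B = (1000 + -12.89) / (1000 + -18.51) = 987.11 / 981.49 = 1.005726
ε_A−B = (1.005726 − 1) × 1000 = 5.726 permil
(The approximation ε ≈ δ_A − δ_B would give 5.62 permil.)

5.73 permil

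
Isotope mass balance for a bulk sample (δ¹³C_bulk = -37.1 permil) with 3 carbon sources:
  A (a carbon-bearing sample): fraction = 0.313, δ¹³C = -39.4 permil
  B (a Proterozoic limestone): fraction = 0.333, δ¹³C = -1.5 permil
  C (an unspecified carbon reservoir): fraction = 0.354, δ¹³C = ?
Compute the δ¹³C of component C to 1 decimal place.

-68.6 permil

Isotope mass balance: δ_bulk = Σ fᵢ·δᵢ.
-37.1 = 0.313×(-39.4) + 0.333×(-1.5) + 0.354×δ_C
0.354·δ_C = -37.1 − (-12.832) = -24.268
δ_C = -24.268 / 0.354 = -68.55 permil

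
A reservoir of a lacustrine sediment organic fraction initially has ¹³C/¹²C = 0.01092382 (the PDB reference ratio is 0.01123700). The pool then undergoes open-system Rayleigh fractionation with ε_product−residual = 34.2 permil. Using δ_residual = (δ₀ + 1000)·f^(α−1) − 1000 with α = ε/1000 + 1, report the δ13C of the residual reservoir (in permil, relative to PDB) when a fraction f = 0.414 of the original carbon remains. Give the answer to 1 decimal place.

-56.8 permil

δ₀ = (0.01092382/0.01123700 − 1)×1000 = (0.972130 − 1)×1000 = -27.870 permil
α − 1 = ε/1000 = 0.0342
f^(α−1) = 0.414^(0.0342) = 0.970290
δ_res = (-27.870 + 1000) × 0.970290 − 1000 = 943.247 − 1000 = -56.75 permil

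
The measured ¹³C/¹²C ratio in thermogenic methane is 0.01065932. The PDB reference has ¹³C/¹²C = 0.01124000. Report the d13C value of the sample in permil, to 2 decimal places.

d13C = (R_sample / R_standard − 1) × 1000
R_sample / R_standard = 0.01065932 / 0.01124000 = 0.948338
d13C = (0.948338 − 1) × 1000 = -51.662 permil

-51.66 permil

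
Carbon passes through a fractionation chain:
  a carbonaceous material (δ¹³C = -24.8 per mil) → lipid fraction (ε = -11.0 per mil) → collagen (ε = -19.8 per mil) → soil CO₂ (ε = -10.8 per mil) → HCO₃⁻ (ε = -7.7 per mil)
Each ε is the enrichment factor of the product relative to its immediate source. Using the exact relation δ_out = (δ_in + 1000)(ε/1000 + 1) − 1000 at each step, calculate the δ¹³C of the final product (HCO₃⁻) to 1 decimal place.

step 1: δ = (-24.80 + 1000)·(-11.0/1000 + 1) − 1000 = -35.53 per mil
step 2: δ = (-35.53 + 1000)·(-19.8/1000 + 1) − 1000 = -54.62 per mil
step 3: δ = (-54.62 + 1000)·(-10.8/1000 + 1) − 1000 = -64.83 per mil
step 4: δ = (-64.83 + 1000)·(-7.7/1000 + 1) − 1000 = -72.03 per mil

-72.0 per mil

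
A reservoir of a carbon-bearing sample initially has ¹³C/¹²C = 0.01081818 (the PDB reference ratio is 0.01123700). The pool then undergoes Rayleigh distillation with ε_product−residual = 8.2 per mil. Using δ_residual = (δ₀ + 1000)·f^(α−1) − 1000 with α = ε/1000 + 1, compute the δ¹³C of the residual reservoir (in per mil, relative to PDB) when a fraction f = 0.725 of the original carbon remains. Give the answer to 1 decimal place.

δ₀ = (0.01081818/0.01123700 − 1)×1000 = (0.962728 − 1)×1000 = -37.272 per mil
α − 1 = ε/1000 = 0.0082
f^(α−1) = 0.725^(0.0082) = 0.997366
δ_res = (-37.272 + 1000) × 0.997366 − 1000 = 960.193 − 1000 = -39.81 per mil

-39.8 per mil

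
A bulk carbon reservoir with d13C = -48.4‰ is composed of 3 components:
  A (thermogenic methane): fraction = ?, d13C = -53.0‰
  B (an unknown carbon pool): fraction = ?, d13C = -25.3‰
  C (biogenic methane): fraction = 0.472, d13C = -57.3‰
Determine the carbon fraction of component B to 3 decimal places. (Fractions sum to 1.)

0.239

Let f_B and f_A be the unknown fractions; fractions sum to 1 so f_B + f_A = 0.528.
Mass balance: Σ fᵢ·δᵢ = δ_bulk ⇒ f_B·(-25.3) + f_A·(-53.0) = -48.4 − (-27.046) = -21.354
Substitute f_A = 0.528 − f_B:
f_B·(-25.3 − -53.0) = -21.354 − 0.528×(-53.0) = 6.630
f_B = 6.630 / 27.7 = 0.2393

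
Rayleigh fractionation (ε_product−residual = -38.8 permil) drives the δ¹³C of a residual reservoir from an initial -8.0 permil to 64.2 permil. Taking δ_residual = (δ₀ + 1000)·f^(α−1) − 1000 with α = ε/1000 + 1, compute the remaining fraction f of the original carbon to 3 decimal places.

0.164

α − 1 = ε/1000 = -0.0388
(δ_res + 1000)/(δ₀ + 1000) = (64.2 + 1000)/(-8.0 + 1000) = 1064.2/992.0 = 1.072782
f = 1.072782^(1/-0.0388) = exp(ln(1.072782)/-0.0388) = exp(0.07026/-0.0388)
f = exp(-1.8107) = 0.1635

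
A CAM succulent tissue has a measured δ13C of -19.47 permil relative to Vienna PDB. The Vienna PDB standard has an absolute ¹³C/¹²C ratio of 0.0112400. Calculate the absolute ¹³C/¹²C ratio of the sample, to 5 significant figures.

0.011021

R_sample = R_standard × (δ13C/1000 + 1)
R_sample = 0.0112400 × (-19.47/1000 + 1) = 0.0112400 × 0.980530
R_sample = 0.0110212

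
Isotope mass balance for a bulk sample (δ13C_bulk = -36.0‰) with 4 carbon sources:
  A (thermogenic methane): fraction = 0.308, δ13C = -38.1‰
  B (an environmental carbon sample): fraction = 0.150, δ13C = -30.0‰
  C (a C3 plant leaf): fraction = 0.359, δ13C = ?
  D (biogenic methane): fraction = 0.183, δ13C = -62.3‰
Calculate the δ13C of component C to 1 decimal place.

-23.3‰

Isotope mass balance: δ_bulk = Σ fᵢ·δᵢ.
-36.0 = 0.308×(-38.1) + 0.150×(-30.0) + 0.359×δ_C + 0.183×(-62.3)
0.359·δ_C = -36.0 − (-27.636) = -8.364
δ_C = -8.364 / 0.359 = -23.30‰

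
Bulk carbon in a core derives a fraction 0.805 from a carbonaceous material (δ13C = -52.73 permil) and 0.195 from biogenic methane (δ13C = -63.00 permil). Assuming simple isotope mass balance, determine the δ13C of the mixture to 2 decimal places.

δ_mix = f_A·δ_A + f_B·δ_B
δ_mix = 0.805 × (-52.73) + 0.195 × (-63.00)
δ_mix = -42.448 + -12.285 = -54.733 permil

-54.73 permil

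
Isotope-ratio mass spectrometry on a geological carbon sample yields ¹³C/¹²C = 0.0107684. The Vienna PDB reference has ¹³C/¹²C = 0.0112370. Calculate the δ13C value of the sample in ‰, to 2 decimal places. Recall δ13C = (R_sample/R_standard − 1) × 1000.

δ13C = (R_sample / R_standard − 1) × 1000
R_sample / R_standard = 0.0107684 / 0.0112370 = 0.958298
δ13C = (0.958298 − 1) × 1000 = -41.702‰

-41.70‰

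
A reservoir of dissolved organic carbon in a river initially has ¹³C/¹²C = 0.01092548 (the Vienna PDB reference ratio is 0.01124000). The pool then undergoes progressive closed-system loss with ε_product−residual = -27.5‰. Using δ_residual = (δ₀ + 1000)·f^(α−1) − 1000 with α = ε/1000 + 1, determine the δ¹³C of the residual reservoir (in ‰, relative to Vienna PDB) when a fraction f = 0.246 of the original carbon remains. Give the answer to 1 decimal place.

10.2‰

δ₀ = (0.01092548/0.01124000 − 1)×1000 = (0.972018 − 1)×1000 = -27.982‰
α − 1 = ε/1000 = -0.0275
f^(α−1) = 0.246^(-0.0275) = 1.039320
δ_res = (-27.982 + 1000) × 1.039320 − 1000 = 1010.238 − 1000 = 10.24‰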